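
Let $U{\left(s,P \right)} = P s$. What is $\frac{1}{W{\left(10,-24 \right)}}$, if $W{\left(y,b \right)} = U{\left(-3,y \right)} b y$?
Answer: $\frac{1}{7200} \approx 0.00013889$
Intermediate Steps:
$W{\left(y,b \right)} = - 3 b y^{2}$ ($W{\left(y,b \right)} = y \left(-3\right) b y = - 3 y b y = - 3 b y y = - 3 b y^{2}$)
$\frac{1}{W{\left(10,-24 \right)}} = \frac{1}{\left(-3\right) \left(-24\right) 10^{2}} = \frac{1}{\left(-3\right) \left(-24\right) 100} = \frac{1}{7200}$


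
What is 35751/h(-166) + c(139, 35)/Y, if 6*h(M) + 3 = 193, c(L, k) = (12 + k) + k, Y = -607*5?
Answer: 65101013/57665 ≈ 1129.0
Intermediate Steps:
Y = -3035
c(L, k) = 12 + 2*k
h(M) = 95/3 (h(M) = -½ + (⅙)*193 = -½ + 193/6 = 95/3)
35751/h(-166) + c(139, 35)/Y = 35751/(95/3) + (12 + 2*35)/(-3035) = 35751*(3/95) + (12 + 70)*(-1/3035) = 107253/95 + 82*(-1/3035) = 107253/95 - 82/3035 = 65101013/57665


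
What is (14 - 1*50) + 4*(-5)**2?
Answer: 64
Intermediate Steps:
(14 - 1*50) + 4*(-5)**2 = (14 - 50) + 4*25 = -36 + 100 = 64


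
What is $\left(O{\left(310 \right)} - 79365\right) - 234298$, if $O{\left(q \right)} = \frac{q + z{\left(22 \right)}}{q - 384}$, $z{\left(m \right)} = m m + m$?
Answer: $- \frac{11605939}{37} \approx -3.1367 \cdot 10^{5}$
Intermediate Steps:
$z{\left(m \right)} = m + m^{2}$ ($z{\left(m \right)} = m^{2} + m = m + m^{2}$)
$O{\left(q \right)} = \frac{506 + q}{-384 + q}$ ($O{\left(q \right)} = \frac{q + 22 \left(1 + 22\right)}{q - 384} = \frac{q + 22 \cdot 23}{-384 + q} = \frac{q + 506}{-384 + q} = \frac{506 + q}{-384 + q}$)
$\left(O{\left(310 \right)} - 79365\right) - 234298 = \left(\frac{506 + 310}{-384 + 310} - 79365\right) - 234298 = \left(\frac{1}{-74} \cdot 816 - 79365\right) - 234298 = \left(\left(- \frac{1}{74}\right) 816 - 79365\right) - 234298 = \left(- \frac{408}{37} - 79365\right) - 234298 = - \frac{2936913}{37} - 234298 = - \frac{11605939}{37}$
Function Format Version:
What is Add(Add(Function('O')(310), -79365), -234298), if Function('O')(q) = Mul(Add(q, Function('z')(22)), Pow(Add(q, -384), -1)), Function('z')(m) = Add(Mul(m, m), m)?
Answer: Rational(-11605939, 37) ≈ -3.1367e+5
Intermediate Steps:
Function('z')(m) = Add(m, Pow(m, 2)) (Function('z')(m) = Add(Pow(m, 2), m) = Add(m, Pow(m, 2)))
Function('O')(q) = Mul(Pow(Add(-384, q), -1), Add(506, q)) (Function('O')(q) = Mul(Add(q, Mul(22, Add(1, 22))), Pow(Add(q, -384), -1)) = Mul(Add(q, Mul(22, 23)), Pow(Add(-384, q), -1)) = Mul(Add(q, 506), Pow(Add(-384, q), -1)) = Mul(Add(506, q), Pow(Add(-384, q), -1)) = Mul(Pow(Add(-384, q), -1), Add(506, q)))
Add(Add(Function('O')(310), -79365), -234298) = Add(Add(Mul(Pow(Add(-384, 310), -1), Add(506, 310)), -79365), -234298) = Add(Add(Mul(Pow(-74, -1), 816), -79365), -234298) = Add(Add(Mul(Rational(-1, 74), 816), -79365), -234298) = Add(Add(Rational(-408, 37), -79365), -234298) = Add(Rational(-2936913, 37), -234298) = Rational(-11605939, 37)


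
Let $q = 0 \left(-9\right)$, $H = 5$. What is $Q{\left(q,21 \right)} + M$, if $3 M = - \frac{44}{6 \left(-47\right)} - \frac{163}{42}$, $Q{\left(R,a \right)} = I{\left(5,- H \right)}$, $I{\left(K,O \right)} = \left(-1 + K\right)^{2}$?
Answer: $\frac{9711}{658} \approx 14.758$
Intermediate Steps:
$q = 0$
$Q{\left(R,a \right)} = 16$ ($Q{\left(R,a \right)} = \left(-1 + 5\right)^{2} = 4^{2} = 16$)
$M = - \frac{817}{658}$ ($M = \frac{- \frac{44}{6 \left(-47\right)} - \frac{163}{42}}{3} = \frac{- \frac{44}{-282} - \frac{163}{42}}{3} = \frac{\left(-44\right) \left(- \frac{1}{282}\right) - \frac{163}{42}}{3} = \frac{\frac{22}{141} - \frac{163}{42}}{3} = \frac{1}{3} \left(- \frac{2451}{658}\right) = - \frac{817}{658} \approx -1.2416$)
$Q{\left(q,21 \right)} + M = 16 - \frac{817}{658} = \frac{9711}{658}$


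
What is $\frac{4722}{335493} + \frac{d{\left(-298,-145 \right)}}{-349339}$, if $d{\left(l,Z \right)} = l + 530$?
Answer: $\frac{523914794}{39066929709} \approx 0.013411$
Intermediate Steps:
$d{\left(l,Z \right)} = 530 + l$
$\frac{4722}{335493} + \frac{d{\left(-298,-145 \right)}}{-349339} = \frac{4722}{335493} + \frac{530 - 298}{-349339} = 4722 \cdot \frac{1}{335493} + 232 \left(- \frac{1}{349339}\right) = \frac{1574}{111831} - \frac{232}{349339} = \frac{523914794}{39066929709}$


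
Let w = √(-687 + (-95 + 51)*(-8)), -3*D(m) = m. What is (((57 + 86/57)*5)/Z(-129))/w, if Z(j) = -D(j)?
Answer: 3335*I*√335/164217 ≈ 0.37171*I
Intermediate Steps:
D(m) = -m/3
Z(j) = j/3 (Z(j) = -(-1)*j/3 = j/3)
w = I*√335 (w = √(-687 - 44*(-8)) = √(-687 + 352) = √(-335) = I*√335 ≈ 18.303*I)
(((57 + 86/57)*5)/Z(-129))/w = (((57 + 86/57)*5)/(((⅓)*(-129))))/((I*√335)) = (((57 + 86*(1/57))*5)/(-43))*(-I*√335/335) = (((57 + 86/57)*5)*(-1/43))*(-I*√335/335) = (((3335/57)*5)*(-1/43))*(-I*√335/335) = ((16675/57)*(-1/43))*(-I*√335/335) = -(-3335)*I*√335/164217 = 3335*I*√335/164217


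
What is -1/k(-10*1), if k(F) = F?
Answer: 1/10 ≈ 0.10000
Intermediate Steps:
-1/k(-10*1) = -1/((-10*1)) = -1/(-10) = -1*(-1/10) = 1/10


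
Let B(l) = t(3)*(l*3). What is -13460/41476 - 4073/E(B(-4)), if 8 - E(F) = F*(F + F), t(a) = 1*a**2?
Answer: -36238863/241805080 ≈ -0.14987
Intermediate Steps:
t(a) = a**2
B(l) = 27*l (B(l) = 3**2*(l*3) = 9*(3*l) = 27*l)
E(F) = 8 - 2*F**2 (E(F) = 8 - F*(F + F) = 8 - F*2*F = 8 - 2*F**2)
-13460/41476 - 4073/E(B(-4)) = -13460/41476 - 4073/(8 - 2*(27*(-4))**2) = -13460*1/41476 - 4073/(8 - 2*(-108)**2) = -3365/10369 - 4073/(8 - 2*11664) = -3365/10369 - 4073/(8 - 23328) = -3365/10369 - 4073/(-23320) = -3365/10369 - 4073*(-1/23320) = -3365/10369 + 4073/23320 = -36238863/241805080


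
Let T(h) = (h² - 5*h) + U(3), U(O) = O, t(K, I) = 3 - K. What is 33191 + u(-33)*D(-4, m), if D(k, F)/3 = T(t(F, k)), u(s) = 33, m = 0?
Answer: 32894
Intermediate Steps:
T(h) = 3 + h² - 5*h (T(h) = (h² - 5*h) + 3 = 3 + h² - 5*h)
D(k, F) = -36 + 3*(3 - F)² + 15*F (D(k, F) = 3*(3 + (3 - F)² - 5*(3 - F)) = 3*(3 + (3 - F)² + (-15 + 5*F)) = 3*(-12 + (3 - F)² + 5*F) = -36 + 3*(3 - F)² + 15*F)
33191 + u(-33)*D(-4, m) = 33191 + 33*(-9 - 3*0 + 3*0²) = 33191 + 33*(-9 + 0 + 3*0) = 33191 + 33*(-9 + 0 + 0) = 33191 + 33*(-9) = 33191 - 297 = 32894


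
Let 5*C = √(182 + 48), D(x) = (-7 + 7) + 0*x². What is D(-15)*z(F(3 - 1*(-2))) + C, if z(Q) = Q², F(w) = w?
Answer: √230/5 ≈ 3.0331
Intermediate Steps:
D(x) = 0 (D(x) = 0 + 0 = 0)
C = √230/5 (C = √(182 + 48)/5 = √230/5 ≈ 3.0331)
D(-15)*z(F(3 - 1*(-2))) + C = 0*(3 - 1*(-2))² + √230/5 = 0*(3 + 2)² + √230/5 = 0*5² + √230/5 = 0*25 + √230/5 = 0 + √230/5 = √230/5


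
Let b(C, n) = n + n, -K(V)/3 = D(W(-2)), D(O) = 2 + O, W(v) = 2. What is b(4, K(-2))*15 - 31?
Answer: -391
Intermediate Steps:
K(V) = -12 (K(V) = -3*(2 + 2) = -3*4 = -12)
b(C, n) = 2*n
b(4, K(-2))*15 - 31 = (2*(-12))*15 - 31 = -24*15 - 31 = -360 - 31 = -391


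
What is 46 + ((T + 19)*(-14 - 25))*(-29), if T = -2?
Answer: 19273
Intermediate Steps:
46 + ((T + 19)*(-14 - 25))*(-29) = 46 + ((-2 + 19)*(-14 - 25))*(-29) = 46 + (17*(-39))*(-29) = 46 - 663*(-29) = 46 + 19227 = 19273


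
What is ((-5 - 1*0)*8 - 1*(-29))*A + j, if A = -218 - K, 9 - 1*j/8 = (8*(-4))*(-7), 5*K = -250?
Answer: 128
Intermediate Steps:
K = -50 (K = (⅕)*(-250) = -50)
j = -1720 (j = 72 - 8*8*(-4)*(-7) = 72 - (-256)*(-7) = 72 - 8*224 = 72 - 1792 = -1720)
A = -168 (A = -218 - 1*(-50) = -218 + 50 = -168)
((-5 - 1*0)*8 - 1*(-29))*A + j = ((-5 - 1*0)*8 - 1*(-29))*(-168) - 1720 = ((-5 + 0)*8 + 29)*(-168) - 1720 = (-5*8 + 29)*(-168) - 1720 = (-40 + 29)*(-168) - 1720 = -11*(-168) - 1720 = 1848 - 1720 = 128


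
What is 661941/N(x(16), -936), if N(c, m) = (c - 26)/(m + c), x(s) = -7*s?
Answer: 115619028/23 ≈ 5.0269e+6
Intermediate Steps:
N(c, m) = (-26 + c)/(c + m)
661941/N(x(16), -936) = 661941/(((-26 - 7*16)/(-7*16 - 936))) = 661941/(((-26 - 112)/(-112 - 936))) = 661941/((-138/(-1048))) = 661941/((-1/1048*(-138))) = 661941/(69/524) = 661941*(524/69) = 115619028/23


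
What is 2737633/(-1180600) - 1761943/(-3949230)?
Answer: -873139246679/466246093800 ≈ -1.8727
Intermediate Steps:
2737633/(-1180600) - 1761943/(-3949230) = 2737633*(-1/1180600) - 1761943*(-1/3949230) = -2737633/1180600 + 1761943/3949230 = -873139246679/466246093800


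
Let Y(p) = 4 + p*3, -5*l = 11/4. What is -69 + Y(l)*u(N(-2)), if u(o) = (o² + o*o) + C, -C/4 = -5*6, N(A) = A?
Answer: 1159/5 ≈ 231.80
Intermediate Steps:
l = -11/20 (l = -11/(5*4) = -⅕*11/4 = -11/20 ≈ -0.55000)
C = 120 (C = -(-20)*6 = -4*(-30) = 120)
u(o) = 120 + 2*o² (u(o) = (o² + o*o) + 120 = (o² + o²) + 120 = 2*o² + 120 = 120 + 2*o²)
Y(p) = 4 + 3*p
-69 + Y(l)*u(N(-2)) = -69 + (4 + 3*(-11/20))*(120 + 2*(-2)²) = -69 + (4 - 33/20)*(120 + 2*4) = -69 + 47*(120 + 8)/20 = -69 + (47/20)*128 = -69 + 1504/5 = 1159/5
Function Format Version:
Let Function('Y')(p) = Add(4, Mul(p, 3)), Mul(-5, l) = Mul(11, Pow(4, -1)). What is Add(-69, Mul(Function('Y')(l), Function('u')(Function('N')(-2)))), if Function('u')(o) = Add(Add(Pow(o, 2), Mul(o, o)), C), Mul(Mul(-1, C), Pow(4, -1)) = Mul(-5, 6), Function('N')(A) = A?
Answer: Rational(1159, 5) ≈ 231.80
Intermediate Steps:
l = Rational(-11, 20) (l = Mul(Rational(-1, 5), Mul(11, Pow(4, -1))) = Mul(Rational(-1, 5), Mul(11, Rational(1, 4))) = Mul(Rational(-1, 5), Rational(11, 4)) = Rational(-11, 20) ≈ -0.55000)
C = 120 (C = Mul(-4, Mul(-5, 6)) = Mul(-4, -30) = 120)
Function('u')(o) = Add(120, Mul(2, Pow(o, 2))) (Function('u')(o) = Add(Add(Pow(o, 2), Mul(o, o)), 120) = Add(Add(Pow(o, 2), Pow(o, 2)), 120) = Add(Mul(2, Pow(o, 2)), 120) = Add(120, Mul(2, Pow(o, 2))))
Function('Y')(p) = Add(4, Mul(3, p))
Add(-69, Mul(Function('Y')(l), Function('u')(Function('N')(-2)))) = Add(-69, Mul(Add(4, Mul(3, Rational(-11, 20))), Add(120, Mul(2, Pow(-2, 2))))) = Add(-69, Mul(Add(4, Rational(-33, 20)), Add(120, Mul(2, 4)))) = Add(-69, Mul(Rational(47, 20), Add(120, 8))) = Add(-69, Mul(Rational(47, 20), 128)) = Add(-69, Rational(1504, 5)) = Rational(1159, 5)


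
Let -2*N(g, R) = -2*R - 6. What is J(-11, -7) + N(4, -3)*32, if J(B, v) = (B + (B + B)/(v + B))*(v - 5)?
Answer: 352/3 ≈ 117.33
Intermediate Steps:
N(g, R) = 3 + R (N(g, R) = -(-2*R - 6)/2 = -(-6 - 2*R)/2 = 3 + R)
J(B, v) = (-5 + v)*(B + 2*B/(B + v)) (J(B, v) = (B + (2*B)/(B + v))*(-5 + v) = (B + 2*B/(B + v))*(-5 + v) = (-5 + v)*(B + 2*B/(B + v)))
J(-11, -7) + N(4, -3)*32 = -11*(-10 + (-7)² - 5*(-11) - 3*(-7) - 11*(-7))/(-11 - 7) + (3 - 3)*32 = -11*(-10 + 49 + 55 + 21 + 77)/(-18) + 0*32 = -11*(-1/18)*192 + 0 = 352/3 + 0 = 352/3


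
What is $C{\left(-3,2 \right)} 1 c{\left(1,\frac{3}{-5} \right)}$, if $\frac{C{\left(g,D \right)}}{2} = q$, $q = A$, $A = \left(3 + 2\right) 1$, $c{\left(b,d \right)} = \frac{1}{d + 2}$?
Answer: $\frac{50}{7} \approx 7.1429$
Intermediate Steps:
$c{\left(b,d \right)} = \frac{1}{2 + d}$
$A = 5$ ($A = 5 \cdot 1 = 5$)
$q = 5$
$C{\left(g,D \right)} = 10$ ($C{\left(g,D \right)} = 2 \cdot 5 = 10$)
$C{\left(-3,2 \right)} 1 c{\left(1,\frac{3}{-5} \right)} = \frac{10 \cdot 1}{2 + \frac{3}{-5}} = \frac{10}{2 + 3 \left(- \frac{1}{5}\right)} = \frac{10}{2 - \frac{3}{5}} = \frac{10}{\frac{7}{5}} = 10 \cdot \frac{5}{7} = \frac{50}{7}$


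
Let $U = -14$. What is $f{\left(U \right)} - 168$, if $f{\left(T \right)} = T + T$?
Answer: $-196$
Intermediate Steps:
$f{\left(T \right)} = 2 T$
$f{\left(U \right)} - 168 = 2 \left(-14\right) - 168 = -28 - 168 = -196$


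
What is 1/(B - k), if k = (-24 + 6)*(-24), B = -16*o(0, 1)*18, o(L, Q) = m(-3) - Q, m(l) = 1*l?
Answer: 1/720 ≈ 0.0013889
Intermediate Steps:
m(l) = l
o(L, Q) = -3 - Q
B = 1152 (B = -16*(-3 - 1*1)*18 = -16*(-3 - 1)*18 = -16*(-4)*18 = 64*18 = 1152)
k = 432 (k = -18*(-24) = 432)
1/(B - k) = 1/(1152 - 1*432) = 1/(1152 - 432) = 1/720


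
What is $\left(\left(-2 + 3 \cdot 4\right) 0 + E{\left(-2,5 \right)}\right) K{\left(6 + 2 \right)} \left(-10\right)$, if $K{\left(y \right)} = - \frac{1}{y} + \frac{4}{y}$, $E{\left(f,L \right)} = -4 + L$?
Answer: $- \frac{15}{4} \approx -3.75$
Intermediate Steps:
$K{\left(y \right)} = \frac{3}{y}$
$\left(\left(-2 + 3 \cdot 4\right) 0 + E{\left(-2,5 \right)}\right) K{\left(6 + 2 \right)} \left(-10\right) = \left(\left(-2 + 3 \cdot 4\right) 0 + \left(-4 + 5\right)\right) \frac{3}{6 + 2} \left(-10\right) = \left(\left(-2 + 12\right) 0 + 1\right) \frac{3}{8} \left(-10\right) = \left(10 \cdot 0 + 1\right) 3 \cdot \frac{1}{8} \left(-10\right) = \left(0 + 1\right) \frac{3}{8} \left(-10\right) = 1 \cdot \frac{3}{8} \left(-10\right) = \frac{3}{8} \left(-10\right) = - \frac{15}{4}$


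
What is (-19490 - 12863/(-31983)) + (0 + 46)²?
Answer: -555659779/31983 ≈ -17374.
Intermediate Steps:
(-19490 - 12863/(-31983)) + (0 + 46)² = (-19490 - 12863*(-1/31983)) + 46² = (-19490 + 12863/31983) + 2116 = -623335807/31983 + 2116 = -555659779/31983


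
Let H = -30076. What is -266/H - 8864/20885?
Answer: -130519127/314068630 ≈ -0.41558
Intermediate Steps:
-266/H - 8864/20885 = -266/(-30076) - 8864/20885 = -266*(-1/30076) - 8864*1/20885 = 133/15038 - 8864/20885 = -130519127/314068630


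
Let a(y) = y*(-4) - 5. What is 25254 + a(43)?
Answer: 25077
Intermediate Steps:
a(y) = -5 - 4*y (a(y) = -4*y - 5 = -5 - 4*y)
25254 + a(43) = 25254 + (-5 - 4*43) = 25254 + (-5 - 172) = 25254 - 177 = 25077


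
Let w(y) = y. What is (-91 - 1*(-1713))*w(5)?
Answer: 8110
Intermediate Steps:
(-91 - 1*(-1713))*w(5) = (-91 - 1*(-1713))*5 = (-91 + 1713)*5 = 1622*5 = 8110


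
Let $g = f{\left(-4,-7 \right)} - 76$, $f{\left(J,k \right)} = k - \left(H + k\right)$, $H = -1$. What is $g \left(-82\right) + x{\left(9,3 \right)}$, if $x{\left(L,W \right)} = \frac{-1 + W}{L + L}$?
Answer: $\frac{55351}{9} \approx 6150.1$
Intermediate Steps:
$x{\left(L,W \right)} = \frac{-1 + W}{2 L}$
$f{\left(J,k \right)} = 1$ ($f{\left(J,k \right)} = k - \left(-1 + k\right) = 1$)
$g = -75$ ($g = 1 - 76 = -75$)
$g \left(-82\right) + x{\left(9,3 \right)} = \left(-75\right) \left(-82\right) + \frac{-1 + 3}{2 \cdot 9} = 6150 + \frac{1}{2} \cdot \frac{1}{9} \cdot 2 = 6150 + \frac{1}{9} = \frac{55351}{9}$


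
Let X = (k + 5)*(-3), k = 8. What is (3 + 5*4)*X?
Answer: -897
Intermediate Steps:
X = -39 (X = (8 + 5)*(-3) = 13*(-3) = -39)
(3 + 5*4)*X = (3 + 5*4)*(-39) = (3 + 20)*(-39) = 23*(-39) = -897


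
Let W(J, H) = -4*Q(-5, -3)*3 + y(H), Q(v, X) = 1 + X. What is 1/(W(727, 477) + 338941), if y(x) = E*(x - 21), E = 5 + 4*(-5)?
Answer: 1/332125 ≈ 3.0109e-6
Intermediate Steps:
E = -15 (E = 5 - 20 = -15)
y(x) = 315 - 15*x (y(x) = -15*(x - 21) = -15*(-21 + x) = 315 - 15*x)
W(J, H) = 339 - 15*H (W(J, H) = -4*(1 - 3)*3 + (315 - 15*H) = -4*(-2)*3 + (315 - 15*H) = 8*3 + (315 - 15*H) = 24 + (315 - 15*H) = 339 - 15*H)
1/(W(727, 477) + 338941) = 1/((339 - 15*477) + 338941) = 1/((339 - 7155) + 338941) = 1/(-6816 + 338941) = 1/332125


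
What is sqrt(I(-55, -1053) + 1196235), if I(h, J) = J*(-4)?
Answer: 3*sqrt(133383) ≈ 1095.6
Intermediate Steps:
I(h, J) = -4*J
sqrt(I(-55, -1053) + 1196235) = sqrt(-4*(-1053) + 1196235) = sqrt(4212 + 1196235) = sqrt(1200447) = 3*sqrt(133383)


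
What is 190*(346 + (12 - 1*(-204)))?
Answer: 106780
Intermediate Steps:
190*(346 + (12 - 1*(-204))) = 190*(346 + (12 + 204)) = 190*(346 + 216) = 190*562 = 106780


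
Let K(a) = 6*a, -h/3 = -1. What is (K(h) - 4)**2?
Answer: 196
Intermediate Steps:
h = 3 (h = -3*(-1) = 3)
(K(h) - 4)**2 = (6*3 - 4)**2 = (18 - 4)**2 = 14**2 = 196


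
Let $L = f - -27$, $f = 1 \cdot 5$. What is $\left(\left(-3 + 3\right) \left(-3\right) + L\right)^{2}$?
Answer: $1024$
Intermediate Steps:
$f = 5$
$L = 32$ ($L = 5 - -27 = 5 + 27 = 32$)
$\left(\left(-3 + 3\right) \left(-3\right) + L\right)^{2} = \left(\left(-3 + 3\right) \left(-3\right) + 32\right)^{2} = \left(0 \left(-3\right) + 32\right)^{2} = \left(0 + 32\right)^{2} = 32^{2} = 1024$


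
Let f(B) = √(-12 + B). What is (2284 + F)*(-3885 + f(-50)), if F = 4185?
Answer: -25132065 + 6469*I*√62 ≈ -2.5132e+7 + 50937.0*I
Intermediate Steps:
(2284 + F)*(-3885 + f(-50)) = (2284 + 4185)*(-3885 + √(-12 - 50)) = 6469*(-3885 + √(-62)) = 6469*(-3885 + I*√62) = -25132065 + 6469*I*√62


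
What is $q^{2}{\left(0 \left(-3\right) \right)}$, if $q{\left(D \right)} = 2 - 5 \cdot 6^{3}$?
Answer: $1162084$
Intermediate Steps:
$q{\left(D \right)} = -1078$ ($q{\left(D \right)} = 2 - 1080 = -1078$)
$q^{2}{\left(0 \left(-3\right) \right)} = \left(-1078\right)^{2} = 1162084$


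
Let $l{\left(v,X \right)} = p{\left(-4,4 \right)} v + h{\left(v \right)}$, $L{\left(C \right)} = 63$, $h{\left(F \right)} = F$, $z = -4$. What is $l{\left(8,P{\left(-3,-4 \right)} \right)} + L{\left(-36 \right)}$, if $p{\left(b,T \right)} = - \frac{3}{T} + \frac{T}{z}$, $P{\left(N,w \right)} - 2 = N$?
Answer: $57$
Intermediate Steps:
$P{\left(N,w \right)} = 2 + N$
$p{\left(b,T \right)} = - \frac{3}{T} - \frac{T}{4}$ ($p{\left(b,T \right)} = - \frac{3}{T} + \frac{T}{-4} = - \frac{3}{T} + T \left(- \frac{1}{4}\right) = - \frac{3}{T} - \frac{T}{4}$)
$l{\left(v,X \right)} = - \frac{3 v}{4}$ ($l{\left(v,X \right)} = \left(- \frac{3}{4} - 1\right) v + v = - \frac{7 v}{4} + v = - \frac{3 v}{4}$)
$l{\left(8,P{\left(-3,-4 \right)} \right)} + L{\left(-36 \right)} = \left(- \frac{3}{4}\right) 8 + 63 = -6 + 63 = 57$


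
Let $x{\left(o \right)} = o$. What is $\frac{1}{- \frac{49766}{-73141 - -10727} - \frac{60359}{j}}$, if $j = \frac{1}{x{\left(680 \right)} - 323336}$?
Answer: $\frac{31207}{607762363704211} \approx 5.1347 \cdot 10^{-11}$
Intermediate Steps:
$j = - \frac{1}{322656}$ ($j = \frac{1}{680 - 323336} = \frac{1}{-322656} = - \frac{1}{322656} \approx -3.0993 \cdot 10^{-6}$)
$\frac{1}{- \frac{49766}{-73141 - -10727} - \frac{60359}{j}} = \frac{1}{- \frac{49766}{-73141 - -10727} - \frac{60359}{- \frac{1}{322656}}} = \frac{1}{- \frac{49766}{-73141 + 10727} - -19475193504} = \frac{1}{- \frac{49766}{-62414} + 19475193504} = \frac{1}{\left(-49766\right) \left(- \frac{1}{62414}\right) + 19475193504} = \frac{1}{\frac{24883}{31207} + 19475193504} = \frac{1}{\frac{607762363704211}{31207}} = \frac{31207}{607762363704211}$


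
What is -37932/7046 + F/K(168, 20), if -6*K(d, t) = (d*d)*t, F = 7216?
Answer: -113108953/20715240 ≈ -5.4602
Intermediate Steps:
K(d, t) = -t*d²/6 (K(d, t) = -d*d*t/6 = -d²*t/6 = -t*d²/6)
-37932/7046 + F/K(168, 20) = -37932/7046 + 7216/((-⅙*20*168²)) = -37932*1/7046 + 7216/((-⅙*20*28224)) = -18966/3523 + 7216/(-94080) = -18966/3523 + 7216*(-1/94080) = -18966/3523 - 451/5880 = -113108953/20715240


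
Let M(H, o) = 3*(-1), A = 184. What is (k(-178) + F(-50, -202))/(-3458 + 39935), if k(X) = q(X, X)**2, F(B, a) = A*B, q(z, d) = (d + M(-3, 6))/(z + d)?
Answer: -1165938439/4622949072 ≈ -0.25221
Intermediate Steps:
M(H, o) = -3
q(z, d) = (-3 + d)/(d + z) (q(z, d) = (d - 3)/(z + d) = (-3 + d)/(d + z))
F(B, a) = 184*B
k(X) = (-3 + X)**2/(4*X**2) (k(X) = ((-3 + X)/(X + X))**2 = ((-3 + X)/((2*X)))**2 = ((1/(2*X))*(-3 + X))**2 = ((-3 + X)/(2*X))**2 = (-3 + X)**2/(4*X**2))
(k(-178) + F(-50, -202))/(-3458 + 39935) = ((1/4)*(-3 - 178)**2/(-178)**2 + 184*(-50))/(-3458 + 39935) = ((1/4)*(1/31684)*(-181)**2 - 9200)/36477 = ((1/4)*(1/31684)*32761 - 9200)*(1/36477) = (32761/126736 - 9200)*(1/36477) = -1165938439/126736*1/36477 = -1165938439/4622949072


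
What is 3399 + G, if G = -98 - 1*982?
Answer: 2319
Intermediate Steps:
G = -1080 (G = -98 - 982 = -1080)
3399 + G = 3399 - 1080 = 2319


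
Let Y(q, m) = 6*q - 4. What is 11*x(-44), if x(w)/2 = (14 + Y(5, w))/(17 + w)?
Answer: -880/27 ≈ -32.593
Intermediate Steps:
Y(q, m) = -4 + 6*q
x(w) = 80/(17 + w) (x(w) = 2*((14 + (-4 + 6*5))/(17 + w)) = 2*((14 + (-4 + 30))/(17 + w)) = 2*((14 + 26)/(17 + w)) = 2*(40/(17 + w)) = 80/(17 + w))
11*x(-44) = 11*(80/(17 - 44)) = 11*(80/(-27)) = 11*(80*(-1/27)) = 11*(-80/27) = -880/27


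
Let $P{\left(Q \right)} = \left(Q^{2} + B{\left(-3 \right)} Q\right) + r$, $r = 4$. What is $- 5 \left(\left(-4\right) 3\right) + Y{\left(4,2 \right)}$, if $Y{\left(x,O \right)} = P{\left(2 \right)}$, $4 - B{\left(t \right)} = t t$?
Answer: $58$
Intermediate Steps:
$B{\left(t \right)} = 4 - t^{2}$ ($B{\left(t \right)} = 4 - t t = 4 - t^{2}$)
$P{\left(Q \right)} = 4 + Q^{2} - 5 Q$ ($P{\left(Q \right)} = \left(Q^{2} + \left(4 - \left(-3\right)^{2}\right) Q\right) + 4 = \left(Q^{2} + \left(4 - 9\right) Q\right) + 4 = \left(Q^{2} - 5 Q\right) + 4 = 4 + Q^{2} - 5 Q$)
$Y{\left(x,O \right)} = -2$ ($Y{\left(x,O \right)} = 4 + 2^{2} - 10 = 4 + 4 - 10 = -2$)
$- 5 \left(\left(-4\right) 3\right) + Y{\left(4,2 \right)} = - 5 \left(\left(-4\right) 3\right) - 2 = \left(-5\right) \left(-12\right) - 2 = 60 - 2 = 58$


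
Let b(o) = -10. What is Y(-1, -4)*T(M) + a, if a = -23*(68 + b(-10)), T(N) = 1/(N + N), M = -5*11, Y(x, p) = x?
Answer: -146739/110 ≈ -1334.0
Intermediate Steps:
M = -55
T(N) = 1/(2*N)
a = -1334 (a = -23*(68 - 10) = -23*58 = -1334)
Y(-1, -4)*T(M) + a = -1/(2*(-55)) - 1334 = -(-1)/(2*55) - 1334 = -1*(-1/110) - 1334 = 1/110 - 1334 = -146739/110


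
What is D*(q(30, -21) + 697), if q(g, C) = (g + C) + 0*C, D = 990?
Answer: 698940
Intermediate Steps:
q(g, C) = C + g (q(g, C) = (C + g) + 0 = C + g)
D*(q(30, -21) + 697) = 990*((-21 + 30) + 697) = 990*(9 + 697) = 990*706 = 698940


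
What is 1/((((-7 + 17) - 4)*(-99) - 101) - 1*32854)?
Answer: -1/33549 ≈ -2.9807e-5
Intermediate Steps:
1/((((-7 + 17) - 4)*(-99) - 101) - 1*32854) = 1/(((10 - 4)*(-99) - 101) - 32854) = 1/((6*(-99) - 101) - 32854) = 1/((-594 - 101) - 32854) = 1/(-695 - 32854) = 1/(-33549) = -1/33549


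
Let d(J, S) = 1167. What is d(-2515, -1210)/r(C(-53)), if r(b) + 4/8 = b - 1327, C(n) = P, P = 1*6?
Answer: -778/881 ≈ -0.88309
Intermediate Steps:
P = 6
C(n) = 6
r(b) = -2655/2 + b (r(b) = -½ + (b - 1327) = -½ + (-1327 + b) = -2655/2 + b)
d(-2515, -1210)/r(C(-53)) = 1167/(-2655/2 + 6) = 1167/(-2643/2) = 1167*(-2/2643) = -778/881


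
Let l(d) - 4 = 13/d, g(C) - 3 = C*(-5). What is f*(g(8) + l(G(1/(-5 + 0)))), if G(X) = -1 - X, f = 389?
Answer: -76633/4 ≈ -19158.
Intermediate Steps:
g(C) = 3 - 5*C (g(C) = 3 + C*(-5) = 3 - 5*C)
l(d) = 4 + 13/d
f*(g(8) + l(G(1/(-5 + 0)))) = 389*((3 - 5*8) + (4 + 13/(-1 - 1/(-5 + 0)))) = 389*((3 - 40) + (4 + 13/(-1 - 1/(-5)))) = 389*(-37 + (4 + 13/(-1 - 1*(-⅕)))) = 389*(-37 + (4 + 13/(-1 + ⅕))) = 389*(-37 + (4 + 13/(-⅘))) = 389*(-37 + (4 + 13*(-5/4))) = 389*(-37 + (4 - 65/4)) = 389*(-37 - 49/4) = 389*(-197/4) = -76633/4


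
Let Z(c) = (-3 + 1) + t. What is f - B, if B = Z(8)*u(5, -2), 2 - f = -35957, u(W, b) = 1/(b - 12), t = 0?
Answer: 251712/7 ≈ 35959.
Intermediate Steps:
Z(c) = -2 (Z(c) = (-3 + 1) + 0 = -2 + 0 = -2)
u(W, b) = 1/(-12 + b)
f = 35959 (f = 2 - 1*(-35957) = 2 + 35957 = 35959)
B = ⅐ (B = -2/(-12 - 2) = -2/(-14) = -2*(-1/14) = ⅐ ≈ 0.14286)
f - B = 35959 - 1*⅐ = 35959 - ⅐ = 251712/7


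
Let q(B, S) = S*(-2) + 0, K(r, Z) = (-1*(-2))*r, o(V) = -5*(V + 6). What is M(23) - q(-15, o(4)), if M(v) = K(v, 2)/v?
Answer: -98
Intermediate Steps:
o(V) = -30 - 5*V (o(V) = -5*(6 + V) = -30 - 5*V)
K(r, Z) = 2*r
q(B, S) = -2*S (q(B, S) = -2*S + 0 = -2*S)
M(v) = 2 (M(v) = (2*v)/v = 2)
M(23) - q(-15, o(4)) = 2 - (-2)*(-30 - 5*4) = 2 - (-2)*(-30 - 20) = 2 - (-2)*(-50) = 2 - 1*100 = 2 - 100 = -98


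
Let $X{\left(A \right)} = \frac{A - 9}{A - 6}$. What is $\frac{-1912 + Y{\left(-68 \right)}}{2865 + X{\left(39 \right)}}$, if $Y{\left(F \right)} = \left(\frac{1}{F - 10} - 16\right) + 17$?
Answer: $- \frac{1639649}{2458950} \approx -0.66681$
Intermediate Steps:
$Y{\left(F \right)} = 1 + \frac{1}{-10 + F}$ ($Y{\left(F \right)} = \left(\frac{1}{-10 + F} - 16\right) + 17 = \left(-16 + \frac{1}{-10 + F}\right) + 17 = 1 + \frac{1}{-10 + F}$)
$X{\left(A \right)} = \frac{-9 + A}{-6 + A}$
$\frac{-1912 + Y{\left(-68 \right)}}{2865 + X{\left(39 \right)}} = \frac{-1912 + \frac{-9 - 68}{-10 - 68}}{2865 + \frac{-9 + 39}{-6 + 39}} = \frac{-1912 + \frac{1}{-78} \left(-77\right)}{2865 + \frac{1}{33} \cdot 30} = \frac{-1912 - - \frac{77}{78}}{2865 + \frac{1}{33} \cdot 30} = \frac{-1912 + \frac{77}{78}}{2865 + \frac{10}{11}} = - \frac{149059}{78 \cdot \frac{31525}{11}} = \left(- \frac{149059}{78}\right) \frac{11}{31525} = - \frac{1639649}{2458950}$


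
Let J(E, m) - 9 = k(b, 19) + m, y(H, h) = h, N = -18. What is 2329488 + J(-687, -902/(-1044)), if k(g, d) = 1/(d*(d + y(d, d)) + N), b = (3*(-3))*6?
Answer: 428031255781/183744 ≈ 2.3295e+6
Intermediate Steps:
b = -54 (b = -9*6 = -54)
k(g, d) = 1/(-18 + 2*d²) (k(g, d) = 1/(d*(d + d) - 18) = 1/(d*(2*d) - 18) = 1/(2*d² - 18) = 1/(-18 + 2*d²))
J(E, m) = 6337/704 + m (J(E, m) = 9 + (1/(2*(-9 + 19²)) + m) = 9 + (1/(2*(-9 + 361)) + m) = 9 + ((½)/352 + m) = 9 + ((½)*(1/352) + m) = 9 + (1/704 + m) = 6337/704 + m)
2329488 + J(-687, -902/(-1044)) = 2329488 + (6337/704 - 902/(-1044)) = 2329488 + (6337/704 - 902*(-1/1044)) = 2329488 + (6337/704 + 451/522) = 2329488 + 1812709/183744 = 428031255781/183744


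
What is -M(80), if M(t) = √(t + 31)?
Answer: -√111 ≈ -10.536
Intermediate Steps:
M(t) = √(31 + t)
-M(80) = -√(31 + 80) = -√111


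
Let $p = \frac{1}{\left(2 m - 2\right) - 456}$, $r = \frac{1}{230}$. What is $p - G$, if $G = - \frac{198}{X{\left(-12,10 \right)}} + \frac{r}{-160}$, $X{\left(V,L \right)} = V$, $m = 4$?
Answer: $- \frac{5465527}{331200} \approx -16.502$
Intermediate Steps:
$r = \frac{1}{230} \approx 0.0043478$
$p = - \frac{1}{450}$ ($p = \frac{1}{\left(2 \cdot 4 - 2\right) - 456} = \frac{1}{\left(8 - 2\right) - 456} = \frac{1}{6 - 456} = \frac{1}{-450} = - \frac{1}{450} \approx -0.0022222$)
$G = \frac{607199}{36800}$ ($G = - \frac{198}{-12} + \frac{1}{230 \left(-160\right)} = \left(-198\right) \left(- \frac{1}{12}\right) + \frac{1}{230} \left(- \frac{1}{160}\right) = \frac{33}{2} - \frac{1}{36800} = \frac{607199}{36800} \approx 16.5$)
$p - G = - \frac{1}{450} - \frac{607199}{36800} = - \frac{5465527}{331200}$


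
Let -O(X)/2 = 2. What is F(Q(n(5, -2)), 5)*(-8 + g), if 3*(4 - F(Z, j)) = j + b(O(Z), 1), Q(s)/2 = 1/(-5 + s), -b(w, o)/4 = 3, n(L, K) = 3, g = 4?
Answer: -76/3 ≈ -25.333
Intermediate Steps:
O(X) = -4 (O(X) = -2*2 = -4)
b(w, o) = -12 (b(w, o) = -4*3 = -12)
Q(s) = 2/(-5 + s)
F(Z, j) = 8 - j/3 (F(Z, j) = 4 - (j - 12)/3 = 4 - (-12 + j)/3 = 4 + (4 - j/3) = 8 - j/3)
F(Q(n(5, -2)), 5)*(-8 + g) = (8 - ⅓*5)*(-8 + 4) = (8 - 5/3)*(-4) = (19/3)*(-4) = -76/3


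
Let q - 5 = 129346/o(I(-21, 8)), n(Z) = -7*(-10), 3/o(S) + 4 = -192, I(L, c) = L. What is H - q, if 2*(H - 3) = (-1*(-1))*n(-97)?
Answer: 25351915/3 ≈ 8.4506e+6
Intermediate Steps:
o(S) = -3/196 (o(S) = 3/(-4 - 192) = 3/(-196) = 3*(-1/196) = -3/196)
n(Z) = 70
q = -25351801/3 (q = 5 + 129346/(-3/196) = 5 + 129346*(-196/3) = 5 - 25351816/3 = -25351801/3 ≈ -8.4506e+6)
H = 38 (H = 3 + (-1*(-1)*70)/2 = 3 + (1*70)/2 = 3 + (½)*70 = 3 + 35 = 38)
H - q = 38 - 1*(-25351801/3) = 38 + 25351801/3 = 25351915/3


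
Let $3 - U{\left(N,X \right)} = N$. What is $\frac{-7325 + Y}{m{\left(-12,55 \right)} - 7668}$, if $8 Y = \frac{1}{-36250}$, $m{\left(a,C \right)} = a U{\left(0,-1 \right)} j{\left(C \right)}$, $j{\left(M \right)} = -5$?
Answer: $\frac{2124250001}{2171520000} \approx 0.97823$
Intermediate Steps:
$U{\left(N,X \right)} = 3 - N$
$m{\left(a,C \right)} = - 15 a$ ($m{\left(a,C \right)} = a \left(3 - 0\right) \left(-5\right) = a \left(3 + 0\right) \left(-5\right) = a 3 \left(-5\right) = 3 a \left(-5\right) = - 15 a$)
$Y = - \frac{1}{290000}$ ($Y = \frac{1}{8 \left(-36250\right)} = \frac{1}{8} \left(- \frac{1}{36250}\right) = - \frac{1}{290000} \approx -3.4483 \cdot 10^{-6}$)
$\frac{-7325 + Y}{m{\left(-12,55 \right)} - 7668} = \frac{-7325 - \frac{1}{290000}}{\left(-15\right) \left(-12\right) - 7668} = - \frac{2124250001}{290000 \left(180 - 7668\right)} = - \frac{2124250001}{290000 \left(-7488\right)} = \left(- \frac{2124250001}{290000}\right) \left(- \frac{1}{7488}\right) = \frac{2124250001}{2171520000}$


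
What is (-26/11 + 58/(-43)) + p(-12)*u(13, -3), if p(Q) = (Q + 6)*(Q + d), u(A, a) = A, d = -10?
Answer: 809912/473 ≈ 1712.3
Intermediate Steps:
p(Q) = (-10 + Q)*(6 + Q) (p(Q) = (Q + 6)*(Q - 10) = (6 + Q)*(-10 + Q) = (-10 + Q)*(6 + Q))
(-26/11 + 58/(-43)) + p(-12)*u(13, -3) = (-26/11 + 58/(-43)) + (-60 + (-12)**2 - 4*(-12))*13 = (-26*1/11 + 58*(-1/43)) + (-60 + 144 + 48)*13 = (-26/11 - 58/43) + 132*13 = -1756/473 + 1716 = 809912/473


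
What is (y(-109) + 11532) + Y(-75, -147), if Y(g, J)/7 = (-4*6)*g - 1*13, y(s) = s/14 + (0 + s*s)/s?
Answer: 334939/14 ≈ 23924.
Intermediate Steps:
y(s) = 15*s/14 (y(s) = s*(1/14) + (0 + s²)/s = s/14 + s²/s = s/14 + s = 15*s/14)
Y(g, J) = -91 - 168*g (Y(g, J) = 7*((-4*6)*g - 1*13) = 7*(-24*g - 13) = 7*(-13 - 24*g) = -91 - 168*g)
(y(-109) + 11532) + Y(-75, -147) = ((15/14)*(-109) + 11532) + (-91 - 168*(-75)) = (-1635/14 + 11532) + (-91 + 12600) = 159813/14 + 12509 = 334939/14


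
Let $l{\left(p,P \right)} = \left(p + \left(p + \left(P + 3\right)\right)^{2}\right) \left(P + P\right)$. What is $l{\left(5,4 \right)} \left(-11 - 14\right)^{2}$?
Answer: $745000$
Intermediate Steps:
$l{\left(p,P \right)} = 2 P \left(p + \left(3 + P + p\right)^{2}\right)$ ($l{\left(p,P \right)} = \left(p + \left(p + \left(3 + P\right)\right)^{2}\right) 2 P = \left(p + \left(3 + P + p\right)^{2}\right) 2 P = 2 P \left(p + \left(3 + P + p\right)^{2}\right)$)
$l{\left(5,4 \right)} \left(-11 - 14\right)^{2} = 2 \cdot 4 \left(5 + \left(3 + 4 + 5\right)^{2}\right) \left(-11 - 14\right)^{2} = 2 \cdot 4 \left(5 + 12^{2}\right) \left(-25\right)^{2} = 2 \cdot 4 \left(5 + 144\right) 625 = 2 \cdot 4 \cdot 149 \cdot 625 = 1192 \cdot 625 = 745000$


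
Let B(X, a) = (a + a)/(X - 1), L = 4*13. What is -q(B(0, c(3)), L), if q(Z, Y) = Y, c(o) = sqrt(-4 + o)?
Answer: -52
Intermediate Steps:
L = 52
B(X, a) = 2*a/(-1 + X) (B(X, a) = (2*a)/(-1 + X) = 2*a/(-1 + X))
-q(B(0, c(3)), L) = -1*52 = -52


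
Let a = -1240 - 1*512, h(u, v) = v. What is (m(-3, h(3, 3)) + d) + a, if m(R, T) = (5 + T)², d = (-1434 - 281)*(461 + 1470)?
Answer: -3313353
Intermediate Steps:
d = -3311665 (d = -1715*1931 = -3311665)
a = -1752 (a = -1240 - 512 = -1752)
(m(-3, h(3, 3)) + d) + a = ((5 + 3)² - 3311665) - 1752 = (8² - 3311665) - 1752 = (64 - 3311665) - 1752 = -3311601 - 1752 = -3313353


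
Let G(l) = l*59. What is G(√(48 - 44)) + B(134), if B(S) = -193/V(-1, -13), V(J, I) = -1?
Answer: 311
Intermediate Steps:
B(S) = 193 (B(S) = -193/(-1) = -193*(-1) = 193)
G(l) = 59*l
G(√(48 - 44)) + B(134) = 59*√(48 - 44) + 193 = 59*√4 + 193 = 59*2 + 193 = 118 + 193 = 311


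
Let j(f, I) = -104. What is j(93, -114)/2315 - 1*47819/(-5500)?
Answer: 22025797/2546500 ≈ 8.6494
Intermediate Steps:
j(93, -114)/2315 - 1*47819/(-5500) = -104/2315 - 1*47819/(-5500) = -104*1/2315 - 47819*(-1/5500) = -104/2315 + 47819/5500 = 22025797/2546500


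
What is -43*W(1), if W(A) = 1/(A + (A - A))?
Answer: -43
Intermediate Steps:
W(A) = 1/A (W(A) = 1/(A + 0) = 1/A)
-43*W(1) = -43/1 = -43*1 = -43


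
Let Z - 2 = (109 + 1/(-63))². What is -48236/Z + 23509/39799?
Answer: -3255509658235/938259315653 ≈ -3.4697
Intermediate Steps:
Z = 47149894/3969 (Z = 2 + (109 + 1/(-63))² = 2 + (109 - 1/63)² = 2 + (6866/63)² = 2 + 47141956/3969 = 47149894/3969 ≈ 11880.)
-48236/Z + 23509/39799 = -48236/47149894/3969 + 23509/39799 = -48236*3969/47149894 + 23509*(1/39799) = -95724342/23574947 + 23509/39799 = -3255509658235/938259315653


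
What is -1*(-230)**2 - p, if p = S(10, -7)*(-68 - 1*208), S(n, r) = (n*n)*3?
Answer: 29900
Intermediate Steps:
S(n, r) = 3*n**2 (S(n, r) = n**2*3 = 3*n**2)
p = -82800 (p = (3*10**2)*(-68 - 1*208) = (3*100)*(-68 - 208) = 300*(-276) = -82800)
-1*(-230)**2 - p = -1*(-230)**2 - 1*(-82800) = -1*52900 + 82800 = -52900 + 82800 = 29900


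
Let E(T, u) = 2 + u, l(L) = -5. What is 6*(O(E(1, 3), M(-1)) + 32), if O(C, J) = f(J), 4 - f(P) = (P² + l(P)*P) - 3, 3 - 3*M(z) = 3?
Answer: 234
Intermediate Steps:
M(z) = 0 (M(z) = 1 - ⅓*3 = 1 - 1 = 0)
f(P) = 7 - P² + 5*P (f(P) = 4 - ((P² - 5*P) - 3) = 4 - (-3 + P² - 5*P) = 4 + (3 - P² + 5*P) = 7 - P² + 5*P)
O(C, J) = 7 - J² + 5*J
6*(O(E(1, 3), M(-1)) + 32) = 6*((7 - 1*0² + 5*0) + 32) = 6*((7 - 1*0 + 0) + 32) = 6*((7 + 0 + 0) + 32) = 6*(7 + 32) = 6*39 = 234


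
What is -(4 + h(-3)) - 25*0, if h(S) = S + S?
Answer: 2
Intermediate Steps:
h(S) = 2*S
-(4 + h(-3)) - 25*0 = -(4 + 2*(-3)) - 25*0 = -(4 - 6) + 0 = -1*(-2) + 0 = 2 + 0 = 2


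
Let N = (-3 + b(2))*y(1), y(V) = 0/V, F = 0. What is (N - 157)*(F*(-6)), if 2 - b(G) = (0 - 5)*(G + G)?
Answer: 0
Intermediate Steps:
b(G) = 2 + 10*G (b(G) = 2 - (0 - 5)*(G + G) = 2 - (-5)*2*G = 2 - (-10)*G = 2 + 10*G)
y(V) = 0
N = 0 (N = (-3 + (2 + 10*2))*0 = (-3 + (2 + 20))*0 = (-3 + 22)*0 = 19*0 = 0)
(N - 157)*(F*(-6)) = (0 - 157)*(0*(-6)) = -157*0 = 0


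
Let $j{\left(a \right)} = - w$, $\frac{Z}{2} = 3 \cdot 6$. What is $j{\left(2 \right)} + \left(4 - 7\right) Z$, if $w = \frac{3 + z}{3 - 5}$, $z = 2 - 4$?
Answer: $- \frac{215}{2} \approx -107.5$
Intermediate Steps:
$z = -2$ ($z = 2 - 4 = -2$)
$Z = 36$ ($Z = 2 \cdot 3 \cdot 6 = 2 \cdot 18 = 36$)
$w = - \frac{1}{2}$ ($w = \frac{3 - 2}{3 - 5} = \frac{1}{-2} \cdot 1 = \left(- \frac{1}{2}\right) 1 = - \frac{1}{2} \approx -0.5$)
$j{\left(a \right)} = \frac{1}{2}$ ($j{\left(a \right)} = \left(-1\right) \left(- \frac{1}{2}\right) = \frac{1}{2}$)
$j{\left(2 \right)} + \left(4 - 7\right) Z = \frac{1}{2} + \left(4 - 7\right) 36 = \frac{1}{2} - 108 = - \frac{215}{2}$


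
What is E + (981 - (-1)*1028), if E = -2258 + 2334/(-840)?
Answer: -35249/140 ≈ -251.78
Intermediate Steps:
E = -316509/140 (E = -2258 + 2334*(-1/840) = -2258 - 389/140 = -316509/140 ≈ -2260.8)
E + (981 - (-1)*1028) = -316509/140 + (981 - (-1)*1028) = -316509/140 + (981 - 1*(-1028)) = -316509/140 + (981 + 1028) = -316509/140 + 2009 = -35249/140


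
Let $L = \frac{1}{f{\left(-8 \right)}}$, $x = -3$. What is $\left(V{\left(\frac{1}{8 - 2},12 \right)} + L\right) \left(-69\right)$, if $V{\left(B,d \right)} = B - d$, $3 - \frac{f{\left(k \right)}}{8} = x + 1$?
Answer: $\frac{32591}{40} \approx 814.78$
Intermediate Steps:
$f{\left(k \right)} = 40$ ($f{\left(k \right)} = 24 - 8 \left(-3 + 1\right) = 24 - -16 = 24 + 16 = 40$)
$L = \frac{1}{40} \approx 0.025$
$\left(V{\left(\frac{1}{8 - 2},12 \right)} + L\right) \left(-69\right) = \left(\left(\frac{1}{8 - 2} - 12\right) + \frac{1}{40}\right) \left(-69\right) = \left(\left(\frac{1}{6} - 12\right) + \frac{1}{40}\right) \left(-69\right) = \left(- \frac{71}{6} + \frac{1}{40}\right) \left(-69\right) = \left(- \frac{1417}{120}\right) \left(-69\right) = \frac{32591}{40}$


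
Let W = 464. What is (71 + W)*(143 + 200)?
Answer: 183505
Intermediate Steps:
(71 + W)*(143 + 200) = (71 + 464)*(143 + 200) = 535*343 = 183505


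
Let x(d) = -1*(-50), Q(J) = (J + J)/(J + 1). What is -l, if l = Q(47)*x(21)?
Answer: -1175/12 ≈ -97.917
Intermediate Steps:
Q(J) = 2*J/(1 + J) (Q(J) = (2*J)/(1 + J) = 2*J/(1 + J))
x(d) = 50
l = 1175/12 (l = (2*47/(1 + 47))*50 = (2*47/48)*50 = (2*47*(1/48))*50 = (47/24)*50 = 1175/12 ≈ 97.917)
-l = -1*1175/12 = -1175/12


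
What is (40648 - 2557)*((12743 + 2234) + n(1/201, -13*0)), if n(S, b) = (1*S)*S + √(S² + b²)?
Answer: 7682776675363/13467 ≈ 5.7049e+8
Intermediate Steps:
n(S, b) = S² + √(S² + b²) (n(S, b) = S*S + √(S² + b²) = S² + √(S² + b²))
(40648 - 2557)*((12743 + 2234) + n(1/201, -13*0)) = (40648 - 2557)*((12743 + 2234) + ((1/201)² + √((1/201)² + (-13*0)²))) = 38091*(14977 + ((1/201)² + √((1/201)² + 0²))) = 38091*(14977 + (1/40401 + √(1/40401 + 0))) = 38091*(14977 + (1/40401 + √(1/40401))) = 38091*(14977 + (1/40401 + 1/201)) = 38091*(14977 + 202/40401) = 38091*(605085979/40401) = 7682776675363/13467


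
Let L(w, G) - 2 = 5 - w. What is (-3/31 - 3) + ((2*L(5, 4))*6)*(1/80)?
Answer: -867/310 ≈ -2.7968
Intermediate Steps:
L(w, G) = 7 - w (L(w, G) = 2 + (5 - w) = 7 - w)
(-3/31 - 3) + ((2*L(5, 4))*6)*(1/80) = (-3/31 - 3) + ((2*(7 - 1*5))*6)*(1/80) = (-3*1/31 - 3) + ((2*(7 - 5))*6)*(1*(1/80)) = (-3/31 - 3) + ((2*2)*6)*(1/80) = -96/31 + (4*6)*(1/80) = -96/31 + 24*(1/80) = -96/31 + 3/10 = -867/310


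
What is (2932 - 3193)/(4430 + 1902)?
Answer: -261/6332 ≈ -0.041219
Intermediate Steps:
(2932 - 3193)/(4430 + 1902) = -261/6332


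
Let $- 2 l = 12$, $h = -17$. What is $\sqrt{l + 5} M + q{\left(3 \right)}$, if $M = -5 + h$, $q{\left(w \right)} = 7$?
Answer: $7 - 22 i \approx 7.0 - 22.0 i$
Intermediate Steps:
$l = -6$ ($l = \left(- \frac{1}{2}\right) 12 = -6$)
$M = -22$ ($M = -5 - 17 = -22$)
$\sqrt{l + 5} M + q{\left(3 \right)} = \sqrt{-6 + 5} \left(-22\right) + 7 = \sqrt{-1} \left(-22\right) + 7 = i \left(-22\right) + 7 = - 22 i + 7 = 7 - 22 i$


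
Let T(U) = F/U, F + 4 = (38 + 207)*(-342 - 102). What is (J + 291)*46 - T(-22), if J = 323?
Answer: 256292/11 ≈ 23299.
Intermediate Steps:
F = -108784 (F = -4 + (38 + 207)*(-342 - 102) = -4 + 245*(-444) = -4 - 108780 = -108784)
T(U) = -108784/U
(J + 291)*46 - T(-22) = (323 + 291)*46 - (-108784)/(-22) = 614*46 - (-108784)*(-1)/22 = 28244 - 1*54392/11 = 28244 - 54392/11 = 256292/11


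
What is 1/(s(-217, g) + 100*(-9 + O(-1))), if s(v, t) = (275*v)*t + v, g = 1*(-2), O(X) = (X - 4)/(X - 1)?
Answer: 1/118483 ≈ 8.4400e-6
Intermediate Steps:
O(X) = (-4 + X)/(-1 + X)
g = -2
s(v, t) = v + 275*t*v (s(v, t) = 275*t*v + v = v + 275*t*v)
1/(s(-217, g) + 100*(-9 + O(-1))) = 1/(-217*(1 + 275*(-2)) + 100*(-9 + (-4 - 1)/(-1 - 1))) = 1/(-217*(1 - 550) + 100*(-9 - 5/(-2))) = 1/(-217*(-549) + 100*(-9 - 1/2*(-5))) = 1/(119133 + 100*(-9 + 5/2)) = 1/(119133 + 100*(-13/2)) = 1/(119133 - 650) = 1/118483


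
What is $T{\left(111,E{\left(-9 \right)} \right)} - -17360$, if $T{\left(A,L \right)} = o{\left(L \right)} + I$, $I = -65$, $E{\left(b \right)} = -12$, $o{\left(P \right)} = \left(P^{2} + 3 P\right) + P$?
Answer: $17391$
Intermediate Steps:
$o{\left(P \right)} = P^{2} + 4 P$
$T{\left(A,L \right)} = -65 + L \left(4 + L\right)$ ($T{\left(A,L \right)} = L \left(4 + L\right) - 65 = -65 + L \left(4 + L\right)$)
$T{\left(111,E{\left(-9 \right)} \right)} - -17360 = \left(-65 - 12 \left(4 - 12\right)\right) - -17360 = \left(-65 - -96\right) + 17360 = \left(-65 + 96\right) + 17360 = 31 + 17360 = 17391$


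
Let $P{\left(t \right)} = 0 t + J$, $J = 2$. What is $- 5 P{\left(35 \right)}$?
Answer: $-10$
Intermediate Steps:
$P{\left(t \right)} = 2$ ($P{\left(t \right)} = 0 t + 2 = 0 + 2 = 2$)
$- 5 P{\left(35 \right)} = \left(-5\right) 2 = -10$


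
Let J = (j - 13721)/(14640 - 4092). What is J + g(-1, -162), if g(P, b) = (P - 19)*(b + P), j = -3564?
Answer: 34369195/10548 ≈ 3258.4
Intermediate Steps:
g(P, b) = (-19 + P)*(P + b)
J = -17285/10548 (J = (-3564 - 13721)/(14640 - 4092) = -17285/10548 ≈ -1.6387)
J + g(-1, -162) = -17285/10548 + ((-1)² - 19*(-1) - 19*(-162) - 1*(-162)) = -17285/10548 + (1 + 19 + 3078 + 162) = -17285/10548 + 3260 = 34369195/10548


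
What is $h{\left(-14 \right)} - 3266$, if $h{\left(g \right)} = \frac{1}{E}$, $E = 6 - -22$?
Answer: $- \frac{91447}{28} \approx -3266.0$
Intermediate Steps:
$E = 28$ ($E = 6 + 22 = 28$)
$h{\left(g \right)} = \frac{1}{28}$
$h{\left(-14 \right)} - 3266 = \frac{1}{28} - 3266 = - \frac{91447}{28}$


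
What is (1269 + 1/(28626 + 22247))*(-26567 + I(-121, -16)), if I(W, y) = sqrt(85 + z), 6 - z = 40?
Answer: -1715108082146/50873 + 64557838*sqrt(51)/50873 ≈ -3.3704e+7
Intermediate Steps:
z = -34 (z = 6 - 1*40 = 6 - 40 = -34)
I(W, y) = sqrt(51) (I(W, y) = sqrt(85 - 34) = sqrt(51))
(1269 + 1/(28626 + 22247))*(-26567 + I(-121, -16)) = (1269 + 1/(28626 + 22247))*(-26567 + sqrt(51)) = (1269 + 1/50873)*(-26567 + sqrt(51)) = 64557838*(-26567 + sqrt(51))/50873 = -1715108082146/50873 + 64557838*sqrt(51)/50873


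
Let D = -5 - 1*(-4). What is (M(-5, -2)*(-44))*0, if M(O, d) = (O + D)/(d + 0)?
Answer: 0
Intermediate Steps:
D = -1 (D = -5 + 4 = -1)
M(O, d) = (-1 + O)/d (M(O, d) = (O - 1)/(d + 0) = (-1 + O)/d)
(M(-5, -2)*(-44))*0 = (((-1 - 5)/(-2))*(-44))*0 = (-1/2*(-6)*(-44))*0 = (3*(-44))*0 = -132*0 = 0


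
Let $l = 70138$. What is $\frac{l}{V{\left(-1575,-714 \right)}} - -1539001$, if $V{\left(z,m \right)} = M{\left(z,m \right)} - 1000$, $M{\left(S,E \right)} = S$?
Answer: $\frac{3962857437}{2575} \approx 1.539 \cdot 10^{6}$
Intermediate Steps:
$V{\left(z,m \right)} = -1000 + z$ ($V{\left(z,m \right)} = z - 1000 = -1000 + z$)
$\frac{l}{V{\left(-1575,-714 \right)}} - -1539001 = \frac{70138}{-1000 - 1575} - -1539001 = \frac{70138}{-2575} + 1539001 = 70138 \left(- \frac{1}{2575}\right) + 1539001 = - \frac{70138}{2575} + 1539001 = \frac{3962857437}{2575}$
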